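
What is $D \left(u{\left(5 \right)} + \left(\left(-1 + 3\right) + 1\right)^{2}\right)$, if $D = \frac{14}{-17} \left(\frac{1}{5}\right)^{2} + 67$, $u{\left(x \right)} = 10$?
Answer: $\frac{540759}{425} \approx 1272.4$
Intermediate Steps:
$D = \frac{28461}{425}$ ($D = \frac{14 \left(- \frac{1}{17}\right)}{25} + 67 = \left(- \frac{14}{17}\right) \frac{1}{25} + 67 = - \frac{14}{425} + 67 = \frac{28461}{425} \approx 66.967$)
$D \left(u{\left(5 \right)} + \left(\left(-1 + 3\right) + 1\right)^{2}\right) = \frac{28461 \left(10 + \left(\left(-1 + 3\right) + 1\right)^{2}\right)}{425} = \frac{28461 \left(10 + \left(2 + 1\right)^{2}\right)}{425} = \frac{28461 \left(10 + 3^{2}\right)}{425} = \frac{28461 \left(10 + 9\right)}{425} = \frac{28461}{425} \cdot 19 = \frac{540759}{425}$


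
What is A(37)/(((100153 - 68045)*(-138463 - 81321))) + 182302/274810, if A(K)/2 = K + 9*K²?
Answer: 160808307393873/242410748514040 ≈ 0.66337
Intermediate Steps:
A(K) = 2*K + 18*K² (A(K) = 2*(K + 9*K²) = 2*K + 18*K²)
A(37)/(((100153 - 68045)*(-138463 - 81321))) + 182302/274810 = (2*37*(1 + 9*37))/(((100153 - 68045)*(-138463 - 81321))) + 182302/274810 = (2*37*(1 + 333))/((32108*(-219784))) + 182302*(1/274810) = (2*37*334)/(-7056824672) + 91151/137405 = 24716*(-1/7056824672) + 91151/137405 = -6179/1764206168 + 91151/137405 = 160808307393873/242410748514040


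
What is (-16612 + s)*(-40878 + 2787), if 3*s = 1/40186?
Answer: 25428402458015/40186 ≈ 6.3277e+8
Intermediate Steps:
s = 1/120558 (s = (1/3)/40186 = (1/3)*(1/40186) = 1/120558 ≈ 8.2948e-6)
(-16612 + s)*(-40878 + 2787) = (-16612 + 1/120558)*(-40878 + 2787) = -2002709495/120558*(-38091) = 25428402458015/40186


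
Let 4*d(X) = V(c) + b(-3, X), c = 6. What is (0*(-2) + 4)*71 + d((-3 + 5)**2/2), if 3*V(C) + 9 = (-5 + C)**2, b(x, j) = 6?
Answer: 1709/6 ≈ 284.83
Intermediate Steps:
V(C) = -3 + (-5 + C)**2/3
d(X) = 5/6 (d(X) = ((-3 + (-5 + 6)**2/3) + 6)/4 = ((-3 + (1/3)*1**2) + 6)/4 = ((-3 + (1/3)*1) + 6)/4 = ((-3 + 1/3) + 6)/4 = (-8/3 + 6)/4 = (1/4)*(10/3) = 5/6)
(0*(-2) + 4)*71 + d((-3 + 5)**2/2) = (0*(-2) + 4)*71 + 5/6 = (0 + 4)*71 + 5/6 = 4*71 + 5/6 = 284 + 5/6 = 1709/6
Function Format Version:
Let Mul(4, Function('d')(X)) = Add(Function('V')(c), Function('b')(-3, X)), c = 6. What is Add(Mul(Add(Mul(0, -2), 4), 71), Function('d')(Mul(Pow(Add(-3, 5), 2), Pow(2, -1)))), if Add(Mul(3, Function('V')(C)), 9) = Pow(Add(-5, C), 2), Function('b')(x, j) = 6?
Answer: Rational(1709, 6) ≈ 284.83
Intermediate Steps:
Function('V')(C) = Add(-3, Mul(Rational(1, 3), Pow(Add(-5, C), 2)))
Function('d')(X) = Rational(5, 6) (Function('d')(X) = Mul(Rational(1, 4), Add(Add(-3, Mul(Rational(1, 3), Pow(Add(-5, 6), 2))), 6)) = Mul(Rational(1, 4), Add(Add(-3, Mul(Rational(1, 3), Pow(1, 2))), 6)) = Mul(Rational(1, 4), Add(Add(-3, Mul(Rational(1, 3), 1)), 6)) = Mul(Rational(1, 4), Add(Add(-3, Rational(1, 3)), 6)) = Mul(Rational(1, 4), Add(Rational(-8, 3), 6)) = Mul(Rational(1, 4), Rational(10, 3)) = Rational(5, 6))
Add(Mul(Add(Mul(0, -2), 4), 71), Function('d')(Mul(Pow(Add(-3, 5), 2), Pow(2, -1)))) = Add(Mul(Add(Mul(0, -2), 4), 71), Rational(5, 6)) = Add(Mul(Add(0, 4), 71), Rational(5, 6)) = Add(Mul(4, 71), Rational(5, 6)) = Add(284, Rational(5, 6)) = Rational(1709, 6)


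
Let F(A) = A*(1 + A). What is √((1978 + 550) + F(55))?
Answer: 2*√1402 ≈ 74.887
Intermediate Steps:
√((1978 + 550) + F(55)) = √((1978 + 550) + 55*(1 + 55)) = √(2528 + 55*56) = √(2528 + 3080) = √5608 = 2*√1402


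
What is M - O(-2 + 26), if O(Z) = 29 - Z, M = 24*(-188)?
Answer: -4517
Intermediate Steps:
M = -4512
M - O(-2 + 26) = -4512 - (29 - (-2 + 26)) = -4512 - (29 - 1*24) = -4512 - (29 - 24) = -4512 - 1*5 = -4512 - 5 = -4517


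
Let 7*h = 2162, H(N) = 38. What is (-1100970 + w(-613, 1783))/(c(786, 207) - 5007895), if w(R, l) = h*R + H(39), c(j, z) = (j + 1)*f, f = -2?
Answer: 3010610/11688761 ≈ 0.25756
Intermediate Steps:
h = 2162/7 (h = (⅐)*2162 = 2162/7 ≈ 308.86)
c(j, z) = -2 - 2*j (c(j, z) = (j + 1)*(-2) = (1 + j)*(-2) = -2 - 2*j)
w(R, l) = 38 + 2162*R/7 (w(R, l) = 2162*R/7 + 38 = 38 + 2162*R/7)
(-1100970 + w(-613, 1783))/(c(786, 207) - 5007895) = (-1100970 + (38 + (2162/7)*(-613)))/((-2 - 2*786) - 5007895) = (-1100970 + (38 - 1325306/7))/((-2 - 1572) - 5007895) = (-1100970 - 1325040/7)/(-1574 - 5007895) = -9031830/7/(-5009469) = -9031830/7*(-1/5009469) = 3010610/11688761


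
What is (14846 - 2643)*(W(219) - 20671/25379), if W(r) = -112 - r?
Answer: -102762927360/25379 ≈ -4.0491e+6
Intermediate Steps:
(14846 - 2643)*(W(219) - 20671/25379) = (14846 - 2643)*((-112 - 1*219) - 20671/25379) = 12203*((-112 - 219) - 20671*1/25379) = 12203*(-331 - 20671/25379) = 12203*(-8421120/25379) = -102762927360/25379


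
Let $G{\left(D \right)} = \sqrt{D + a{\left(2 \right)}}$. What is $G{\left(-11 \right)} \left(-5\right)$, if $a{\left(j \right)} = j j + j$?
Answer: $- 5 i \sqrt{5} \approx - 11.18 i$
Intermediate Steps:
$a{\left(j \right)} = j + j^{2}$ ($a{\left(j \right)} = j^{2} + j = j + j^{2}$)
$G{\left(D \right)} = \sqrt{6 + D}$ ($G{\left(D \right)} = \sqrt{D + 2 \left(1 + 2\right)} = \sqrt{D + 2 \cdot 3} = \sqrt{D + 6} = \sqrt{6 + D}$)
$G{\left(-11 \right)} \left(-5\right) = \sqrt{6 - 11} \left(-5\right) = \sqrt{-5} \left(-5\right) = i \sqrt{5} \left(-5\right) = - 5 i \sqrt{5}$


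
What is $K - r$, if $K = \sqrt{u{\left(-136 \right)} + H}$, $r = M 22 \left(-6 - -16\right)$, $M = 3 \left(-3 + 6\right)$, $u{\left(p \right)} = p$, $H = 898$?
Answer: $-1980 + \sqrt{762} \approx -1952.4$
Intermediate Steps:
$M = 9$ ($M = 3 \cdot 3 = 9$)
$r = 1980$ ($r = 9 \cdot 22 \left(-6 - -16\right) = 198 \left(-6 + 16\right) = 198 \cdot 10 = 1980$)
$K = \sqrt{762}$ ($K = \sqrt{-136 + 898} = \sqrt{762} \approx 27.604$)
$K - r = \sqrt{762} - 1980 = -1980 + \sqrt{762}$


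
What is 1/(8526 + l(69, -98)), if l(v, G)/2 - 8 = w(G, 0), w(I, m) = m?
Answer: 1/8542 ≈ 0.00011707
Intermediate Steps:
l(v, G) = 16 (l(v, G) = 16 + 2*0 = 16 + 0 = 16)
1/(8526 + l(69, -98)) = 1/(8526 + 16) = 1/8542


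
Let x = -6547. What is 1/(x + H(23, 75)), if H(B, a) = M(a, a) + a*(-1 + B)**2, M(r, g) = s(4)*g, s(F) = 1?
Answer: 1/29828 ≈ 3.3526e-5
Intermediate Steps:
M(r, g) = g (M(r, g) = 1*g = g)
H(B, a) = a + a*(-1 + B)**2
1/(x + H(23, 75)) = 1/(-6547 + 75*(1 + (-1 + 23)**2)) = 1/(-6547 + 75*(1 + 22**2)) = 1/(-6547 + 75*(1 + 484)) = 1/(-6547 + 75*485) = 1/(-6547 + 36375) = 1/29828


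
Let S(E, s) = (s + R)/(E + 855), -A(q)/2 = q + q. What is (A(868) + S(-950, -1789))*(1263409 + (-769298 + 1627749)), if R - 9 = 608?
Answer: -139477496496/19 ≈ -7.3409e+9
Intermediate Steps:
R = 617 (R = 9 + 608 = 617)
A(q) = -4*q (A(q) = -2*(q + q) = -4*q)
S(E, s) = (617 + s)/(855 + E) (S(E, s) = (s + 617)/(E + 855) = (617 + s)/(855 + E))
(A(868) + S(-950, -1789))*(1263409 + (-769298 + 1627749)) = (-4*868 + (617 - 1789)/(855 - 950))*(1263409 + (-769298 + 1627749)) = (-3472 - 1172/(-95))*(1263409 + 858451) = (-3472 - 1/95*(-1172))*2121860 = (-3472 + 1172/95)*2121860 = -328668/95*2121860 = -139477496496/19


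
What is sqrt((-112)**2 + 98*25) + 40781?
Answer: 40781 + 21*sqrt(34) ≈ 40903.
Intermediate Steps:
sqrt((-112)**2 + 98*25) + 40781 = sqrt(12544 + 2450) + 40781 = sqrt(14994) + 40781 = 21*sqrt(34) + 40781 = 40781 + 21*sqrt(34)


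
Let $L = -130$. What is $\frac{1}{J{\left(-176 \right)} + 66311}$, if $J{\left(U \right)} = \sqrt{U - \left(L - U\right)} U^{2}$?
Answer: $\frac{66311}{217408940593} - \frac{30976 i \sqrt{222}}{217408940593} \approx 3.0501 \cdot 10^{-7} - 2.1229 \cdot 10^{-6} i$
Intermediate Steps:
$J{\left(U \right)} = U^{2} \sqrt{130 + 2 U}$ ($J{\left(U \right)} = \sqrt{U + \left(U - -130\right)} U^{2} = \sqrt{U + \left(U + 130\right)} U^{2} = \sqrt{U + \left(130 + U\right)} U^{2} = \sqrt{130 + 2 U} U^{2} = U^{2} \sqrt{130 + 2 U}$)
$\frac{1}{J{\left(-176 \right)} + 66311} = \frac{1}{\left(-176\right)^{2} \sqrt{130 + 2 \left(-176\right)} + 66311} = \frac{1}{30976 \sqrt{130 - 352} + 66311} = \frac{1}{30976 \sqrt{-222} + 66311} = \frac{1}{30976 i \sqrt{222} + 66311} = \frac{1}{66311 + 30976 i \sqrt{222}}$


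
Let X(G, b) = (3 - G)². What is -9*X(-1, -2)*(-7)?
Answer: 1008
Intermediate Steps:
-9*X(-1, -2)*(-7) = -9*(-3 - 1)²*(-7) = -9*(-4)²*(-7) = -9*16*(-7) = -144*(-7) = 1008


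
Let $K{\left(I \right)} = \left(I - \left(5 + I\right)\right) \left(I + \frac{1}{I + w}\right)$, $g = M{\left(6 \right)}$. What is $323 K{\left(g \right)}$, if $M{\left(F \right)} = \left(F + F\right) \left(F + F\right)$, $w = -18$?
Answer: $- \frac{29304175}{126} \approx -2.3257 \cdot 10^{5}$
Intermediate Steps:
$M{\left(F \right)} = 4 F^{2}$ ($M{\left(F \right)} = 2 F 2 F = 4 F^{2}$)
$g = 144$ ($g = 4 \cdot 6^{2} = 4 \cdot 36 = 144$)
$K{\left(I \right)} = - 5 I - \frac{5}{-18 + I}$ ($K{\left(I \right)} = \left(I - \left(5 + I\right)\right) \left(I + \frac{1}{I - 18}\right) = - 5 \left(I + \frac{1}{-18 + I}\right) = - 5 I - \frac{5}{-18 + I}$)
$323 K{\left(g \right)} = 323 \frac{5 \left(-1 - 144^{2} + 18 \cdot 144\right)}{-18 + 144} = 323 \frac{5 \left(-1 - 20736 + 2592\right)}{126} = 323 \cdot 5 \cdot \frac{1}{126} \left(-1 - 20736 + 2592\right) = 323 \cdot 5 \cdot \frac{1}{126} \left(-18145\right) = 323 \left(- \frac{90725}{126}\right) = - \frac{29304175}{126}$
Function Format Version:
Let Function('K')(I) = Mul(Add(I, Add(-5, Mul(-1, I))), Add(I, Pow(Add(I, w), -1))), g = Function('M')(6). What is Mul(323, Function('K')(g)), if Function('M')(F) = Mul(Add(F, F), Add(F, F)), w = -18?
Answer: Rational(-29304175, 126) ≈ -2.3257e+5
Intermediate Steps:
Function('M')(F) = Mul(4, Pow(F, 2)) (Function('M')(F) = Mul(Mul(2, F), Mul(2, F)) = Mul(4, Pow(F, 2)))
g = 144 (g = Mul(4, Pow(6, 2)) = Mul(4, 36) = 144)
Function('K')(I) = Add(Mul(-5, I), Mul(-5, Pow(Add(-18, I), -1))) (Function('K')(I) = Mul(Add(I, Add(-5, Mul(-1, I))), Add(I, Pow(Add(I, -18), -1))) = Mul(-5, Add(I, Pow(Add(-18, I), -1))) = Add(Mul(-5, I), Mul(-5, Pow(Add(-18, I), -1))))
Mul(323, Function('K')(g)) = Mul(323, Mul(5, Pow(Add(-18, 144), -1), Add(-1, Mul(-1, Pow(144, 2)), Mul(18, 144)))) = Mul(323, Mul(5, Pow(126, -1), Add(-1, Mul(-1, 20736), 2592))) = Mul(323, Mul(5, Rational(1, 126), Add(-1, -20736, 2592))) = Mul(323, Mul(5, Rational(1, 126), -18145)) = Mul(323, Rational(-90725, 126)) = Rational(-29304175, 126)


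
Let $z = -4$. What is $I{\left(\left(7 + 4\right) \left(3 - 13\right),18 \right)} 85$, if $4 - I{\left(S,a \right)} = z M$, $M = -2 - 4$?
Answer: $-1700$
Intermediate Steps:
$M = -6$ ($M = -2 - 4 = -6$)
$I{\left(S,a \right)} = -20$ ($I{\left(S,a \right)} = 4 - \left(-4\right) \left(-6\right) = 4 - 24 = -20$)
$I{\left(\left(7 + 4\right) \left(3 - 13\right),18 \right)} 85 = \left(-20\right) 85 = -1700$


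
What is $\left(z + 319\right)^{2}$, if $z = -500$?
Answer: $32761$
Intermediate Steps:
$\left(z + 319\right)^{2} = \left(-500 + 319\right)^{2} = \left(-181\right)^{2} = 32761$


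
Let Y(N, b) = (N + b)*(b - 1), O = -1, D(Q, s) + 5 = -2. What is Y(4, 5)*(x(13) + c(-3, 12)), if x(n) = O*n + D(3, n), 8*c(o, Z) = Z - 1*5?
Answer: -1377/2 ≈ -688.50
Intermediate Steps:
D(Q, s) = -7 (D(Q, s) = -5 - 2 = -7)
Y(N, b) = (-1 + b)*(N + b) (Y(N, b) = (N + b)*(-1 + b) = (-1 + b)*(N + b))
c(o, Z) = -5/8 + Z/8 (c(o, Z) = (Z - 1*5)/8 = (Z - 5)/8 = (-5 + Z)/8 = -5/8 + Z/8)
x(n) = -7 - n (x(n) = -n - 7 = -7 - n)
Y(4, 5)*(x(13) + c(-3, 12)) = (5² - 1*4 - 1*5 + 4*5)*((-7 - 1*13) + (-5/8 + (⅛)*12)) = (25 - 4 - 5 + 20)*((-7 - 13) + (-5/8 + 3/2)) = 36*(-20 + 7/8) = 36*(-153/8) = -1377/2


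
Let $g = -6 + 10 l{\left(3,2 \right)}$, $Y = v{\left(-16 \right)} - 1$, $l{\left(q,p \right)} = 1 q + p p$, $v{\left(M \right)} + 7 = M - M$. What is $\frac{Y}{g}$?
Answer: $- \frac{1}{8} \approx -0.125$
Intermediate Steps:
$v{\left(M \right)} = -7$ ($v{\left(M \right)} = -7 + \left(M - M\right) = -7 + 0 = -7$)
$l{\left(q,p \right)} = q + p^{2}$
$Y = -8$ ($Y = -7 - 1 = -8$)
$g = 64$ ($g = -6 + 10 \left(3 + 2^{2}\right) = -6 + 10 \left(3 + 4\right) = -6 + 10 \cdot 7 = -6 + 70 = 64$)
$\frac{Y}{g} = - \frac{8}{64} = \left(-8\right) \frac{1}{64} = - \frac{1}{8}$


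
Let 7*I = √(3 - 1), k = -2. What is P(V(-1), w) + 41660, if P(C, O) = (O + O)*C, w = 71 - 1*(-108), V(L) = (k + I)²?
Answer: 2112224/49 - 1432*√2/7 ≈ 42817.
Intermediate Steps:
I = √2/7 (I = √(3 - 1)/7 = √2/7 ≈ 0.20203)
V(L) = (-2 + √2/7)²
w = 179 (w = 71 + 108 = 179)
P(C, O) = 2*C*O (P(C, O) = (2*O)*C = 2*C*O)
P(V(-1), w) + 41660 = 2*((14 - √2)²/49)*179 + 41660 = 358*(14 - √2)²/49 + 41660 = 41660 + 358*(14 - √2)²/49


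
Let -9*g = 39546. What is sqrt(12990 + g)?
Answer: 2*sqrt(2149) ≈ 92.715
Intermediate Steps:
g = -4394 (g = -1/9*39546 = -4394)
sqrt(12990 + g) = sqrt(12990 - 4394) = sqrt(8596) = 2*sqrt(2149)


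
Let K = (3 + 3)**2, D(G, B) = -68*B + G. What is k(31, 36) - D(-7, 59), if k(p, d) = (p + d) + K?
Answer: 4122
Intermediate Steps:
D(G, B) = G - 68*B
K = 36 (K = 6**2 = 36)
k(p, d) = 36 + d + p (k(p, d) = (p + d) + 36 = (d + p) + 36 = 36 + d + p)
k(31, 36) - D(-7, 59) = (36 + 36 + 31) - (-7 - 68*59) = 103 - (-7 - 4012) = 103 - 1*(-4019) = 103 + 4019 = 4122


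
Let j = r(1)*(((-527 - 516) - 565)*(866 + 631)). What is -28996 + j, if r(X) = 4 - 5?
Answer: 2378180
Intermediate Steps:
r(X) = -1
j = 2407176 (j = -((-527 - 516) - 565)*(866 + 631) = -(-1043 - 565)*1497 = -(-1608)*1497 = -1*(-2407176) = 2407176)
-28996 + j = -28996 + 2407176 = 2378180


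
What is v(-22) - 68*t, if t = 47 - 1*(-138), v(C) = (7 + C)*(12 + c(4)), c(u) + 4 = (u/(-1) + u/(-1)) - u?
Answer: -12520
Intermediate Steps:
c(u) = -4 - 3*u (c(u) = -4 + ((u/(-1) + u/(-1)) - u) = -4 + ((u*(-1) + u*(-1)) - u) = -4 + ((-u - u) - u) = -4 + (-2*u - u) = -4 - 3*u)
v(C) = -28 - 4*C (v(C) = (7 + C)*(12 + (-4 - 3*4)) = (7 + C)*(12 + (-4 - 12)) = (7 + C)*(12 - 16) = (7 + C)*(-4) = -28 - 4*C)
t = 185 (t = 47 + 138 = 185)
v(-22) - 68*t = (-28 - 4*(-22)) - 68*185 = (-28 + 88) - 12580 = 60 - 12580 = -12520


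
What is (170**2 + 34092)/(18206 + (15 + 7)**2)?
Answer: 31496/9345 ≈ 3.3704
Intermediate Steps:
(170**2 + 34092)/(18206 + (15 + 7)**2) = (28900 + 34092)/(18206 + 22**2) = 62992/(18206 + 484) = 62992/18690 = 62992*(1/18690) = 31496/9345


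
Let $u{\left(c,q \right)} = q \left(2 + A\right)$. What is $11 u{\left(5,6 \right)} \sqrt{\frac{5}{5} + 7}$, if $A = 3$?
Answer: $660 \sqrt{2} \approx 933.38$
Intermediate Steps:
$u{\left(c,q \right)} = 5 q$ ($u{\left(c,q \right)} = q \left(2 + 3\right) = q 5 = 5 q$)
$11 u{\left(5,6 \right)} \sqrt{\frac{5}{5} + 7} = 11 \cdot 5 \cdot 6 \sqrt{\frac{5}{5} + 7} = 11 \cdot 30 \sqrt{5 \cdot \frac{1}{5} + 7} = 330 \sqrt{1 + 7} = 330 \sqrt{8} = 330 \cdot 2 \sqrt{2} = 660 \sqrt{2}$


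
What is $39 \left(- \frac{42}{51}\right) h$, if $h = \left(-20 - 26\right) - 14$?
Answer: $\frac{32760}{17} \approx 1927.1$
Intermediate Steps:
$h = -60$ ($h = -46 - 14 = -60$)
$39 \left(- \frac{42}{51}\right) h = 39 \left(- \frac{42}{51}\right) \left(-60\right) = 39 \left(\left(-42\right) \frac{1}{51}\right) \left(-60\right) = 39 \left(- \frac{14}{17}\right) \left(-60\right) = \left(- \frac{546}{17}\right) \left(-60\right) = \frac{32760}{17}$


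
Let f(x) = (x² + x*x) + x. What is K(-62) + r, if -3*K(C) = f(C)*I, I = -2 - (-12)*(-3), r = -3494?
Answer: 93102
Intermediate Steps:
f(x) = x + 2*x² (f(x) = (x² + x²) + x = 2*x² + x = x + 2*x²)
I = -38 (I = -2 - 4*9 = -2 - 36 = -38)
K(C) = 38*C*(1 + 2*C)/3 (K(C) = -C*(1 + 2*C)*(-38)/3 = -(-38)*C*(1 + 2*C)/3 = 38*C*(1 + 2*C)/3)
K(-62) + r = (38/3)*(-62)*(1 + 2*(-62)) - 3494 = (38/3)*(-62)*(1 - 124) - 3494 = (38/3)*(-62)*(-123) - 3494 = 96596 - 3494 = 93102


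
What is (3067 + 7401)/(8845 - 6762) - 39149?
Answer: -81536899/2083 ≈ -39144.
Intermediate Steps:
(3067 + 7401)/(8845 - 6762) - 39149 = 10468/2083 - 39149 = -81536899/2083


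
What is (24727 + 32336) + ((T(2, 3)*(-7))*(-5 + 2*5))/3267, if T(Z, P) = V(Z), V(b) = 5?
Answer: 186424646/3267 ≈ 57063.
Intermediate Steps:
T(Z, P) = 5
(24727 + 32336) + ((T(2, 3)*(-7))*(-5 + 2*5))/3267 = (24727 + 32336) + ((5*(-7))*(-5 + 2*5))/3267 = 57063 - 35*(-5 + 10)*(1/3267) = 57063 - 35*5*(1/3267) = 57063 - 175*1/3267 = 57063 - 175/3267 = 186424646/3267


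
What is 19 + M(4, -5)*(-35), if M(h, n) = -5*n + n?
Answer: -681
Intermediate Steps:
M(h, n) = -4*n
19 + M(4, -5)*(-35) = 19 - 4*(-5)*(-35) = 19 + 20*(-35) = 19 - 700 = -681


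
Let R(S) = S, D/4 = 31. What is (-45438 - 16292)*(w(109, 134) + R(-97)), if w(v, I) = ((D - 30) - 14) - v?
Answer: 7777980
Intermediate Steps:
D = 124 (D = 4*31 = 124)
w(v, I) = 80 - v (w(v, I) = ((124 - 30) - 14) - v = (94 - 14) - v = 80 - v)
(-45438 - 16292)*(w(109, 134) + R(-97)) = (-45438 - 16292)*((80 - 1*109) - 97) = -61730*((80 - 109) - 97) = -61730*(-29 - 97) = -61730*(-126) = 7777980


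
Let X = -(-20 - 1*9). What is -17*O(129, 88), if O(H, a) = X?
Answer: -493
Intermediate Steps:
X = 29 (X = -(-20 - 9) = -1*(-29) = 29)
O(H, a) = 29
-17*O(129, 88) = -17*29 = -493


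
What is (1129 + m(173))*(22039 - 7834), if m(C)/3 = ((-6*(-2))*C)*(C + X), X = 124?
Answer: 26291253225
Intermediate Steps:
m(C) = 36*C*(124 + C) (m(C) = 3*(((-6*(-2))*C)*(C + 124)) = 3*((12*C)*(124 + C)) = 3*(12*C*(124 + C)) = 36*C*(124 + C))
(1129 + m(173))*(22039 - 7834) = (1129 + 36*173*(124 + 173))*(22039 - 7834) = (1129 + 36*173*297)*14205 = (1129 + 1849716)*14205 = 1850845*14205 = 26291253225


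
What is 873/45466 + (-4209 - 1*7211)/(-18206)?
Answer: 267557779/413876998 ≈ 0.64647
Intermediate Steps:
873/45466 + (-4209 - 1*7211)/(-18206) = 873*(1/45466) + (-4209 - 7211)*(-1/18206) = 873/45466 - 11420*(-1/18206) = 873/45466 + 5710/9103 = 267557779/413876998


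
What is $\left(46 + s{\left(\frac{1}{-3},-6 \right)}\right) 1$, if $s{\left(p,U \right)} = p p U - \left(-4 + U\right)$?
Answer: $\frac{166}{3} \approx 55.333$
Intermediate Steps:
$s{\left(p,U \right)} = 4 - U + U p^{2}$ ($s{\left(p,U \right)} = p^{2} U - \left(-4 + U\right) = U p^{2} - \left(-4 + U\right) = 4 - U + U p^{2}$)
$\left(46 + s{\left(\frac{1}{-3},-6 \right)}\right) 1 = \left(46 - \left(-10 + \frac{2}{3}\right)\right) 1 = \left(46 + \left(4 + 6 - 6 \left(- \frac{1}{3}\right)^{2}\right)\right) 1 = \left(46 + \left(4 + 6 - \frac{2}{3}\right)\right) 1 = \left(46 + \frac{28}{3}\right) 1 = \frac{166}{3} \cdot 1 = \frac{166}{3}$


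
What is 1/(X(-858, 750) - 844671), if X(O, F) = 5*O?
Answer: -1/848961 ≈ -1.1779e-6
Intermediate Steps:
1/(X(-858, 750) - 844671) = 1/(5*(-858) - 844671) = 1/(-4290 - 844671) = 1/(-848961) = -1/848961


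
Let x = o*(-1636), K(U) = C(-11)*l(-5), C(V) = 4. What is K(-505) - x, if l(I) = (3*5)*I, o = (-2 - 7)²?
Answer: 132216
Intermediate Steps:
o = 81 (o = (-9)² = 81)
l(I) = 15*I
K(U) = -300 (K(U) = 4*(15*(-5)) = 4*(-75) = -300)
x = -132516 (x = 81*(-1636) = -132516)
K(-505) - x = -300 - 1*(-132516) = -300 + 132516 = 132216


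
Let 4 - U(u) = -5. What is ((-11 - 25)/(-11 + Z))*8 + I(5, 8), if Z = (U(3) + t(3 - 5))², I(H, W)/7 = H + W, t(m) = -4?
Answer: 493/7 ≈ 70.429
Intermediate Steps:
U(u) = 9 (U(u) = 4 - 1*(-5) = 4 + 5 = 9)
I(H, W) = 7*H + 7*W (I(H, W) = 7*(H + W) = 7*H + 7*W)
Z = 25 (Z = (9 - 4)² = 5² = 25)
((-11 - 25)/(-11 + Z))*8 + I(5, 8) = ((-11 - 25)/(-11 + 25))*8 + (7*5 + 7*8) = -36/14*8 + (35 + 56) = -36*1/14*8 + 91 = -18/7*8 + 91 = -144/7 + 91 = 493/7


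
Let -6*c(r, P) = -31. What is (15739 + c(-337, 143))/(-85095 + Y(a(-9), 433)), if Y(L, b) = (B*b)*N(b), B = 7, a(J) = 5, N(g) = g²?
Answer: 94465/3409164384 ≈ 2.7709e-5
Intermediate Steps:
c(r, P) = 31/6 (c(r, P) = -⅙*(-31) = 31/6)
Y(L, b) = 7*b³ (Y(L, b) = (7*b)*b² = 7*b³)
(15739 + c(-337, 143))/(-85095 + Y(a(-9), 433)) = (15739 + 31/6)/(-85095 + 7*433³) = 94465/(6*(-85095 + 7*81182737)) = 94465/(6*(-85095 + 568279159)) = (94465/6)/568194064 = (94465/6)*(1/568194064) = 94465/3409164384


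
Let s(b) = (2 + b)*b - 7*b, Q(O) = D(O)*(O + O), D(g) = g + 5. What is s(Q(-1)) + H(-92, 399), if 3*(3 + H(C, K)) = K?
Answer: 234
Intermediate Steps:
D(g) = 5 + g
Q(O) = 2*O*(5 + O) (Q(O) = (5 + O)*(O + O) = (5 + O)*(2*O) = 2*O*(5 + O))
H(C, K) = -3 + K/3
s(b) = -7*b + b*(2 + b) (s(b) = b*(2 + b) - 7*b = -7*b + b*(2 + b))
s(Q(-1)) + H(-92, 399) = (2*(-1)*(5 - 1))*(-5 + 2*(-1)*(5 - 1)) + (-3 + (1/3)*399) = (2*(-1)*4)*(-5 + 2*(-1)*4) + (-3 + 133) = -8*(-5 - 8) + 130 = -8*(-13) + 130 = 104 + 130 = 234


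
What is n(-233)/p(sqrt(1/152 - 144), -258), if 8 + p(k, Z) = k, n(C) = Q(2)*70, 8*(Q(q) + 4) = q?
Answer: 63840/6323 + 105*I*sqrt(831706)/6323 ≈ 10.096 + 15.144*I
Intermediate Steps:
Q(q) = -4 + q/8
n(C) = -525/2 (n(C) = (-4 + (1/8)*2)*70 = (-4 + 1/4)*70 = -15/4*70 = -525/2)
p(k, Z) = -8 + k
n(-233)/p(sqrt(1/152 - 144), -258) = -525/(2*(-8 + sqrt(1/152 - 144))) = -525/(2*(-8 + sqrt(-21887/152))) = -525/(2*(-8 + I*sqrt(831706)/76))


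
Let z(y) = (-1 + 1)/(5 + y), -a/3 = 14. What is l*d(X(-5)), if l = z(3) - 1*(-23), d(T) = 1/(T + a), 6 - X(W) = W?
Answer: -23/31 ≈ -0.74194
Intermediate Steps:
a = -42 (a = -3*14 = -42)
z(y) = 0 (z(y) = 0/(5 + y) = 0)
X(W) = 6 - W
d(T) = 1/(-42 + T) (d(T) = 1/(T - 42) = 1/(-42 + T))
l = 23 (l = 0 - 1*(-23) = 0 + 23 = 23)
l*d(X(-5)) = 23/(-42 + (6 - 1*(-5))) = 23/(-42 + (6 + 5)) = 23/(-42 + 11) = 23/(-31) = 23*(-1/31) = -23/31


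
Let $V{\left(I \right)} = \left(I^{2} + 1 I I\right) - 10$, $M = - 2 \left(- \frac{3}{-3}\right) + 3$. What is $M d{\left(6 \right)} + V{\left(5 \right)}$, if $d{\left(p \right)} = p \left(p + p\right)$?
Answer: $112$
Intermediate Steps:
$d{\left(p \right)} = 2 p^{2}$ ($d{\left(p \right)} = p 2 p = 2 p^{2}$)
$M = 1$ ($M = - 2 \left(\left(-3\right) \left(- \frac{1}{3}\right)\right) + 3 = \left(-2\right) 1 + 3 = -2 + 3 = 1$)
$V{\left(I \right)} = -10 + 2 I^{2}$ ($V{\left(I \right)} = \left(I^{2} + I I\right) - 10 = \left(I^{2} + I^{2}\right) - 10 = 2 I^{2} - 10 = -10 + 2 I^{2}$)
$M d{\left(6 \right)} + V{\left(5 \right)} = 1 \cdot 2 \cdot 6^{2} - \left(10 - 2 \cdot 5^{2}\right) = 1 \cdot 2 \cdot 36 + \left(-10 + 2 \cdot 25\right) = 1 \cdot 72 + \left(-10 + 50\right) = 72 + 40 = 112$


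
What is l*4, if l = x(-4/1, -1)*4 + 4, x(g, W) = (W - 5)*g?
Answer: 400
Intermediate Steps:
x(g, W) = g*(-5 + W) (x(g, W) = (-5 + W)*g = g*(-5 + W))
l = 100 (l = ((-4/1)*(-5 - 1))*4 + 4 = (-4*1*(-6))*4 + 4 = -4*(-6)*4 + 4 = 24*4 + 4 = 96 + 4 = 100)
l*4 = 100*4 = 400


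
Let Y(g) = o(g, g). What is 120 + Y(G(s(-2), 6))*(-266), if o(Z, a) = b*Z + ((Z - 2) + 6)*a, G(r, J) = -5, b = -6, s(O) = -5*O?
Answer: -9190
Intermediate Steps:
o(Z, a) = -6*Z + a*(4 + Z) (o(Z, a) = -6*Z + ((Z - 2) + 6)*a = -6*Z + ((-2 + Z) + 6)*a = -6*Z + (4 + Z)*a = -6*Z + a*(4 + Z))
Y(g) = g² - 2*g (Y(g) = -6*g + 4*g + g*g = -6*g + 4*g + g² = g² - 2*g)
120 + Y(G(s(-2), 6))*(-266) = 120 - 5*(-2 - 5)*(-266) = 120 - 5*(-7)*(-266) = 120 + 35*(-266) = 120 - 9310 = -9190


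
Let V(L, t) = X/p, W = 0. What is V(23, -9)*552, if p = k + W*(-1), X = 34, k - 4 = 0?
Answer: 4692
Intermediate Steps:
k = 4 (k = 4 + 0 = 4)
p = 4 (p = 4 + 0*(-1) = 4 + 0 = 4)
V(L, t) = 17/2 (V(L, t) = 34/4 = 34*(¼) = 17/2)
V(23, -9)*552 = (17/2)*552 = 4692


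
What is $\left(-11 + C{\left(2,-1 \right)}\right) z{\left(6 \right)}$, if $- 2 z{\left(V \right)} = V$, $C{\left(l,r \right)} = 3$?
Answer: $24$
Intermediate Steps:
$z{\left(V \right)} = - \frac{V}{2}$
$\left(-11 + C{\left(2,-1 \right)}\right) z{\left(6 \right)} = \left(-11 + 3\right) \left(\left(- \frac{1}{2}\right) 6\right) = \left(-8\right) \left(-3\right) = 24$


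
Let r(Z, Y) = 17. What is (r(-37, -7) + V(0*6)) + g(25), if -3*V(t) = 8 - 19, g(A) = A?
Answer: 137/3 ≈ 45.667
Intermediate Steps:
V(t) = 11/3 (V(t) = -(8 - 19)/3 = -⅓*(-11) = 11/3)
(r(-37, -7) + V(0*6)) + g(25) = (17 + 11/3) + 25 = 62/3 + 25 = 137/3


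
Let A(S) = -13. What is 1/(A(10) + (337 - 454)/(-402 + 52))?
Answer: -350/4433 ≈ -0.078953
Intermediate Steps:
1/(A(10) + (337 - 454)/(-402 + 52)) = 1/(-13 + (337 - 454)/(-402 + 52)) = 1/(-13 - 117/(-350)) = 1/(-13 - 117*(-1/350)) = 1/(-13 + 117/350) = 1/(-4433/350) = -350/4433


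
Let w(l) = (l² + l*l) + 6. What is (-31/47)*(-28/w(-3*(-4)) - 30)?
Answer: 19592/987 ≈ 19.850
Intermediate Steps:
w(l) = 6 + 2*l² (w(l) = (l² + l²) + 6 = 2*l² + 6 = 6 + 2*l²)
(-31/47)*(-28/w(-3*(-4)) - 30) = (-31/47)*(-28/(6 + 2*(-3*(-4))²) - 30) = (-31*1/47)*(-28/(6 + 2*12²) - 30) = -31*(-28/(6 + 2*144) - 30)/47 = -31*(-28/(6 + 288) - 30)/47 = -31*(-28/294 - 30)/47 = -31*(-28*1/294 - 30)/47 = -31*(-2/21 - 30)/47 = -31/47*(-632/21) = 19592/987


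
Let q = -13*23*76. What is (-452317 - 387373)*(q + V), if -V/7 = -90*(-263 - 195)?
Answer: 261365268160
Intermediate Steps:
q = -22724 (q = -299*76 = -22724)
V = -288540 (V = -(-630)*(-263 - 195) = -(-630)*(-458) = -7*41220 = -288540)
(-452317 - 387373)*(q + V) = (-452317 - 387373)*(-22724 - 288540) = -839690*(-311264) = 261365268160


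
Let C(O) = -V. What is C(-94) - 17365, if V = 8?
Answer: -17373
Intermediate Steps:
C(O) = -8 (C(O) = -1*8 = -8)
C(-94) - 17365 = -8 - 17365 = -17373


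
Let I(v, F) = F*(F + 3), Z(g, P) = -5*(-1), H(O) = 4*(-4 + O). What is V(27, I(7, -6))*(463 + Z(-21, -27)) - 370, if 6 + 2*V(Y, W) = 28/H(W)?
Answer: -1657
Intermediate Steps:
H(O) = -16 + 4*O
Z(g, P) = 5
I(v, F) = F*(3 + F)
V(Y, W) = -3 + 14/(-16 + 4*W) (V(Y, W) = -3 + (28/(-16 + 4*W))/2 = -3 + 14/(-16 + 4*W))
V(27, I(7, -6))*(463 + Z(-21, -27)) - 370 = ((31 - (-36)*(3 - 6))/(2*(-4 - 6*(3 - 6))))*(463 + 5) - 370 = ((31 - (-36)*(-3))/(2*(-4 - 6*(-3))))*468 - 370 = ((31 - 6*18)/(2*(-4 + 18)))*468 - 370 = ((½)*(31 - 108)/14)*468 - 370 = ((½)*(1/14)*(-77))*468 - 370 = -11/4*468 - 370 = -1287 - 370 = -1657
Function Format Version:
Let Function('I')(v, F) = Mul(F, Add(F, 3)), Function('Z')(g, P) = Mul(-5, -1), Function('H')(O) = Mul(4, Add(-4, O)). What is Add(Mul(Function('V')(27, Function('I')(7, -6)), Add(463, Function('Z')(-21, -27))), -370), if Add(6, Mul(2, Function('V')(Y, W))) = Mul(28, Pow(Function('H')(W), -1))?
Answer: -1657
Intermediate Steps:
Function('H')(O) = Add(-16, Mul(4, O))
Function('Z')(g, P) = 5
Function('I')(v, F) = Mul(F, Add(3, F))
Function('V')(Y, W) = Add(-3, Mul(14, Pow(Add(-16, Mul(4, W)), -1))) (Function('V')(Y, W) = Add(-3, Mul(Rational(1, 2), Mul(28, Pow(Add(-16, Mul(4, W)), -1)))) = Add(-3, Mul(14, Pow(Add(-16, Mul(4, W)), -1))))
Add(Mul(Function('V')(27, Function('I')(7, -6)), Add(463, Function('Z')(-21, -27))), -370) = Add(Mul(Mul(Rational(1, 2), Pow(Add(-4, Mul(-6, Add(3, -6))), -1), Add(31, Mul(-6, Mul(-6, Add(3, -6))))), Add(463, 5)), -370) = Add(Mul(Mul(Rational(1, 2), Pow(Add(-4, Mul(-6, -3)), -1), Add(31, Mul(-6, Mul(-6, -3)))), 468), -370) = Add(Mul(Mul(Rational(1, 2), Pow(Add(-4, 18), -1), Add(31, Mul(-6, 18))), 468), -370) = Add(Mul(Mul(Rational(1, 2), Pow(14, -1), Add(31, -108)), 468), -370) = Add(Mul(Mul(Rational(1, 2), Rational(1, 14), -77), 468), -370) = Add(Mul(Rational(-11, 4), 468), -370) = Add(-1287, -370) = -1657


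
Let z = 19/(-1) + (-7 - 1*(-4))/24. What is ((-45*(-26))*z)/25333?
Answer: -89505/101332 ≈ -0.88328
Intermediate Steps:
z = -153/8 (z = 19*(-1) + (-7 + 4)*(1/24) = -19 - 3*1/24 = -19 - ⅛ = -153/8 ≈ -19.125)
((-45*(-26))*z)/25333 = (-45*(-26)*(-153/8))/25333 = (1170*(-153/8))*(1/25333) = -89505/4*1/25333 = -89505/101332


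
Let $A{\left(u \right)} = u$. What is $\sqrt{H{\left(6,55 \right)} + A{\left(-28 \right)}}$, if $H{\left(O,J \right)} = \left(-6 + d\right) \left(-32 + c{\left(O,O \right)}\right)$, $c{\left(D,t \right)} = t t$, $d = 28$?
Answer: $2 \sqrt{15} \approx 7.746$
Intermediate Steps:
$c{\left(D,t \right)} = t^{2}$
$H{\left(O,J \right)} = -704 + 22 O^{2}$ ($H{\left(O,J \right)} = \left(-6 + 28\right) \left(-32 + O^{2}\right) = 22 \left(-32 + O^{2}\right) = -704 + 22 O^{2}$)
$\sqrt{H{\left(6,55 \right)} + A{\left(-28 \right)}} = \sqrt{\left(-704 + 22 \cdot 6^{2}\right) - 28} = \sqrt{\left(-704 + 22 \cdot 36\right) - 28} = \sqrt{\left(-704 + 792\right) - 28} = \sqrt{88 - 28} = \sqrt{60} = 2 \sqrt{15}$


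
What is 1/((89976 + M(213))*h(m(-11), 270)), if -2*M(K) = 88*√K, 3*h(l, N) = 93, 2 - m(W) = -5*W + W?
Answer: 3749/10456388102 + 11*√213/62738328612 ≈ 3.6110e-7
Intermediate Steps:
m(W) = 2 + 4*W (m(W) = 2 - (-5*W + W) = 2 - (-4)*W = 2 + 4*W)
h(l, N) = 31 (h(l, N) = (⅓)*93 = 31)
M(K) = -44*√K
1/((89976 + M(213))*h(m(-11), 270)) = 1/((89976 - 44*√213)*31) = (1/31)/(89976 - 44*√213) = 1/(31*(89976 - 44*√213))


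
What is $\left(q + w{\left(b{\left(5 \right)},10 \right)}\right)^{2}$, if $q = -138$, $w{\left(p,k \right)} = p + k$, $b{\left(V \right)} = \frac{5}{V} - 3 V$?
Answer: $20164$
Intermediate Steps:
$b{\left(V \right)} = - 3 V + \frac{5}{V}$
$w{\left(p,k \right)} = k + p$
$\left(q + w{\left(b{\left(5 \right)},10 \right)}\right)^{2} = \left(-138 + \left(10 + \left(\left(-3\right) 5 + \frac{5}{5}\right)\right)\right)^{2} = \left(-138 + \left(10 + \left(-15 + 5 \cdot \frac{1}{5}\right)\right)\right)^{2} = \left(-138 + \left(10 + \left(-15 + 1\right)\right)\right)^{2} = \left(-138 + \left(10 - 14\right)\right)^{2} = \left(-138 - 4\right)^{2} = \left(-142\right)^{2} = 20164$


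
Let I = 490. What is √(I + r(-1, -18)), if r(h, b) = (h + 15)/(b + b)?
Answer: √17626/6 ≈ 22.127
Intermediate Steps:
r(h, b) = (15 + h)/(2*b) (r(h, b) = (15 + h)/((2*b)) = (15 + h)*(1/(2*b)) = (15 + h)/(2*b))
√(I + r(-1, -18)) = √(490 + (½)*(15 - 1)/(-18)) = √(490 + (½)*(-1/18)*14) = √(490 - 7/18) = √(8813/18) = √17626/6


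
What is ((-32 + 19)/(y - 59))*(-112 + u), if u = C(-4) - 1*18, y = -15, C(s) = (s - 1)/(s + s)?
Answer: -13455/592 ≈ -22.728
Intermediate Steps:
C(s) = (-1 + s)/(2*s) (C(s) = (-1 + s)/((2*s)) = (-1 + s)*(1/(2*s)) = (-1 + s)/(2*s))
u = -139/8 (u = (½)*(-1 - 4)/(-4) - 1*18 = (½)*(-¼)*(-5) - 18 = 5/8 - 18 = -139/8 ≈ -17.375)
((-32 + 19)/(y - 59))*(-112 + u) = ((-32 + 19)/(-15 - 59))*(-112 - 139/8) = -13/(-74)*(-1035/8) = -13*(-1/74)*(-1035/8) = (13/74)*(-1035/8) = -13455/592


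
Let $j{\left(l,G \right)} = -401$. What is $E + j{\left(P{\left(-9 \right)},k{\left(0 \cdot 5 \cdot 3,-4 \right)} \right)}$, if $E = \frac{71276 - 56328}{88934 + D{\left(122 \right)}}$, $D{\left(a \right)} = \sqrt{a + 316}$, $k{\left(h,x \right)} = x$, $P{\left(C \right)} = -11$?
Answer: $- \frac{1585141118843}{3954627959} - \frac{7474 \sqrt{438}}{3954627959} \approx -400.83$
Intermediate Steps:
$D{\left(a \right)} = \sqrt{316 + a}$
$E = \frac{14948}{88934 + \sqrt{438}}$ ($E = \frac{71276 - 56328}{88934 + \sqrt{316 + 122}} = \frac{14948}{88934 + \sqrt{438}} \approx 0.16804$)
$E + j{\left(P{\left(-9 \right)},k{\left(0 \cdot 5 \cdot 3,-4 \right)} \right)} = \left(\frac{664692716}{3954627959} - \frac{7474 \sqrt{438}}{3954627959}\right) - 401 = - \frac{1585141118843}{3954627959} - \frac{7474 \sqrt{438}}{3954627959}$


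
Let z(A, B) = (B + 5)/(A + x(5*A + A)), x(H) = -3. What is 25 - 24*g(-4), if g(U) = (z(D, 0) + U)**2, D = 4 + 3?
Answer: -313/2 ≈ -156.50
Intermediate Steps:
D = 7
z(A, B) = (5 + B)/(-3 + A) (z(A, B) = (B + 5)/(A - 3) = (5 + B)/(-3 + A))
g(U) = (5/4 + U)**2 (g(U) = ((5 + 0)/(-3 + 7) + U)**2 = (5/4 + U)**2)
25 - 24*g(-4) = 25 - 3*(5 + 4*(-4))**2/2 = 25 - 3*(5 - 16)**2/2 = 25 - 3*(-11)**2/2 = 25 - 3*121/2 = 25 - 24*121/16 = 25 - 363/2 = -313/2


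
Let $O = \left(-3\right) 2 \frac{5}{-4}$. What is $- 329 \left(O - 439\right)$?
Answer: $\frac{283927}{2} \approx 1.4196 \cdot 10^{5}$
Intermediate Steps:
$O = \frac{15}{2}$ ($O = - 6 \cdot 5 \left(- \frac{1}{4}\right) = \left(-6\right) \left(- \frac{5}{4}\right) = \frac{15}{2} \approx 7.5$)
$- 329 \left(O - 439\right) = - 329 \left(\frac{15}{2} - 439\right) = \left(-329\right) \left(- \frac{863}{2}\right) = \frac{283927}{2}$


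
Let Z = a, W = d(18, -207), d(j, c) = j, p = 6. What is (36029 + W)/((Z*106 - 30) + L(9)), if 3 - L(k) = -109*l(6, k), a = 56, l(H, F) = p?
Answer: 36047/6563 ≈ 5.4925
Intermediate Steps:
l(H, F) = 6
W = 18
Z = 56
L(k) = 657 (L(k) = 3 - (-109)*6 = 3 - 1*(-654) = 3 + 654 = 657)
(36029 + W)/((Z*106 - 30) + L(9)) = (36029 + 18)/((56*106 - 30) + 657) = 36047/((5936 - 30) + 657) = 36047/(5906 + 657) = 36047/6563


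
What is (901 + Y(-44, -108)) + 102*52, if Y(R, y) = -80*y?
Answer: 14845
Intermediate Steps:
(901 + Y(-44, -108)) + 102*52 = (901 - 80*(-108)) + 102*52 = (901 + 8640) + 5304 = 9541 + 5304 = 14845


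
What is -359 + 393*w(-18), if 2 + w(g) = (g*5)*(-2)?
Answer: 69595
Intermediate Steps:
w(g) = -2 - 10*g (w(g) = -2 + (g*5)*(-2) = -2 + (5*g)*(-2) = -2 - 10*g)
-359 + 393*w(-18) = -359 + 393*(-2 - 10*(-18)) = -359 + 393*(-2 + 180) = -359 + 393*178 = -359 + 69954 = 69595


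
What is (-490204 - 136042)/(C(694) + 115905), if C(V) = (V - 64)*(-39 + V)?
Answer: -626246/528555 ≈ -1.1848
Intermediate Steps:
C(V) = (-64 + V)*(-39 + V)
(-490204 - 136042)/(C(694) + 115905) = (-490204 - 136042)/((2496 + 694**2 - 103*694) + 115905) = -626246/((2496 + 481636 - 71482) + 115905) = -626246/(412650 + 115905) = -626246/528555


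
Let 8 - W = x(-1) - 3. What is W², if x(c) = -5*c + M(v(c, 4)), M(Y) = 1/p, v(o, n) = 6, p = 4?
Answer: 529/16 ≈ 33.063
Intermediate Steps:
M(Y) = ¼ (M(Y) = 1/4 = ¼)
x(c) = ¼ - 5*c (x(c) = -5*c + ¼ = ¼ - 5*c)
W = 23/4 (W = 8 - ((¼ - 5*(-1)) - 3) = 8 - ((¼ + 5) - 3) = 8 - (21/4 - 3) = 8 - 1*9/4 = 8 - 9/4 = 23/4 ≈ 5.7500)
W² = (23/4)² = 529/16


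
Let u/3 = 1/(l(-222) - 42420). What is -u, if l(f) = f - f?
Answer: 1/14140 ≈ 7.0721e-5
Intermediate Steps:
l(f) = 0
u = -1/14140 (u = 3/(0 - 42420) = 3/(-42420) = 3*(-1/42420) = -1/14140 ≈ -7.0721e-5)
-u = -1*(-1/14140) = 1/14140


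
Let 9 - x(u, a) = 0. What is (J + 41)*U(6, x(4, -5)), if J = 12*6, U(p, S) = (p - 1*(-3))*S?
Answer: 9153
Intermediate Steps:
x(u, a) = 9 (x(u, a) = 9 - 1*0 = 9 + 0 = 9)
U(p, S) = S*(3 + p) (U(p, S) = (p + 3)*S = (3 + p)*S = S*(3 + p))
J = 72
(J + 41)*U(6, x(4, -5)) = (72 + 41)*(9*(3 + 6)) = 113*(9*9) = 113*81 = 9153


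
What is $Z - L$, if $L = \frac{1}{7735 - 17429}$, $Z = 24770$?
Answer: $\frac{240120381}{9694} \approx 24770.0$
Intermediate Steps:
$L = - \frac{1}{9694}$ ($L = \frac{1}{-9694} = - \frac{1}{9694} \approx -0.00010316$)
$Z - L = 24770 - - \frac{1}{9694} = 24770 + \frac{1}{9694} = \frac{240120381}{9694}$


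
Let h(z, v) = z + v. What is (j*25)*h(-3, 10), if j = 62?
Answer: 10850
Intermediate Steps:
h(z, v) = v + z
(j*25)*h(-3, 10) = (62*25)*(10 - 3) = 1550*7 = 10850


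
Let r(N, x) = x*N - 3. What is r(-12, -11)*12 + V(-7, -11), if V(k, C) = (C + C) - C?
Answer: 1537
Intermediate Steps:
r(N, x) = -3 + N*x (r(N, x) = N*x - 3 = -3 + N*x)
V(k, C) = C (V(k, C) = 2*C - C = C)
r(-12, -11)*12 + V(-7, -11) = (-3 - 12*(-11))*12 - 11 = (-3 + 132)*12 - 11 = 129*12 - 11 = 1548 - 11 = 1537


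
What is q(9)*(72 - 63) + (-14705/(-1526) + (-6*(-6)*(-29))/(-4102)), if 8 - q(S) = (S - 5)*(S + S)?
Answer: -253117607/447118 ≈ -566.11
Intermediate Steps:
q(S) = 8 - 2*S*(-5 + S) (q(S) = 8 - (S - 5)*(S + S) = 8 - (-5 + S)*2*S = 8 - 2*S*(-5 + S))
q(9)*(72 - 63) + (-14705/(-1526) + (-6*(-6)*(-29))/(-4102)) = (8 - 2*9**2 + 10*9)*(72 - 63) + (-14705/(-1526) + (-6*(-6)*(-29))/(-4102)) = (8 - 2*81 + 90)*9 + (-14705*(-1/1526) + (36*(-29))*(-1/4102)) = (8 - 162 + 90)*9 + (14705/1526 - 1044*(-1/4102)) = -64*9 + (14705/1526 + 522/2051) = -576 + 4422361/447118 = -253117607/447118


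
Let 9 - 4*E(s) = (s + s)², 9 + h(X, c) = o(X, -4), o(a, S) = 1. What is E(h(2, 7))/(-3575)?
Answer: 19/1100 ≈ 0.017273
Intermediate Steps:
h(X, c) = -8 (h(X, c) = -9 + 1 = -8)
E(s) = 9/4 - s² (E(s) = 9/4 - (s + s)²/4 = 9/4 - 4*s²/4 = 9/4 - s²)
E(h(2, 7))/(-3575) = (9/4 - 1*(-8)²)/(-3575) = (9/4 - 1*64)*(-1/3575) = (9/4 - 64)*(-1/3575) = -247/4*(-1/3575) = 19/1100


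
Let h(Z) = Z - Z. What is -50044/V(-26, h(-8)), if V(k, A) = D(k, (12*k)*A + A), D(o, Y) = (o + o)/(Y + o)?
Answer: -25022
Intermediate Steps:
h(Z) = 0
D(o, Y) = 2*o/(Y + o) (D(o, Y) = (2*o)/(Y + o) = 2*o/(Y + o))
V(k, A) = 2*k/(A + k + 12*A*k) (V(k, A) = 2*k/(((12*k)*A + A) + k) = 2*k/((12*A*k + A) + k) = 2*k/((A + 12*A*k) + k) = 2*k/(A + k + 12*A*k))
-50044/V(-26, h(-8)) = -(25022 + 0*(1 + 12*(-26))) = -(25022 + 0*(1 - 312)) = -50044/(2*(-26)/(-26 + 0*(-311))) = -50044/(2*(-26)/(-26 + 0)) = -50044/(2*(-26)/(-26)) = -50044/(2*(-26)*(-1/26)) = -50044/2 = -50044*1/2 = -25022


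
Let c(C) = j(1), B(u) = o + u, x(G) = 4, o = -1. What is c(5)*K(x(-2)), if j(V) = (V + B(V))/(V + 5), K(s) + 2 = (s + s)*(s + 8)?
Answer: 47/3 ≈ 15.667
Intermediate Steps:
B(u) = -1 + u
K(s) = -2 + 2*s*(8 + s) (K(s) = -2 + (s + s)*(s + 8) = -2 + (2*s)*(8 + s) = -2 + 2*s*(8 + s))
j(V) = (-1 + 2*V)/(5 + V) (j(V) = (V + (-1 + V))/(V + 5) = (-1 + 2*V)/(5 + V))
c(C) = 1/6 (c(C) = (-1 + 2*1)/(5 + 1) = (-1 + 2)/6 = (1/6)*1 = 1/6)
c(5)*K(x(-2)) = (-2 + 2*4**2 + 16*4)/6 = (-2 + 2*16 + 64)/6 = (-2 + 32 + 64)/6 = (1/6)*94 = 47/3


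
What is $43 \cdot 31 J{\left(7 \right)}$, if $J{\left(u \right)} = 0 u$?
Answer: $0$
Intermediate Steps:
$J{\left(u \right)} = 0$
$43 \cdot 31 J{\left(7 \right)} = 43 \cdot 31 \cdot 0 = 1333 \cdot 0 = 0$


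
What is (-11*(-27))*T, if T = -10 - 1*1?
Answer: -3267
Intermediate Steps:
T = -11 (T = -10 - 1 = -11)
(-11*(-27))*T = -11*(-27)*(-11) = 297*(-11) = -3267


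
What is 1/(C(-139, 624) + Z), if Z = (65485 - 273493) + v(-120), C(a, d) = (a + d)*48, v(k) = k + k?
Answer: -1/184968 ≈ -5.4063e-6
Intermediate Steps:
v(k) = 2*k
C(a, d) = 48*a + 48*d
Z = -208248 (Z = (65485 - 273493) + 2*(-120) = -208008 - 240 = -208248)
1/(C(-139, 624) + Z) = 1/((48*(-139) + 48*624) - 208248) = 1/((-6672 + 29952) - 208248) = 1/(23280 - 208248) = 1/(-184968) = -1/184968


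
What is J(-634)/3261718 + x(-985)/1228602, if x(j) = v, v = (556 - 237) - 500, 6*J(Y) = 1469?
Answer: -96522745/1335784419412 ≈ -7.2259e-5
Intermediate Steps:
J(Y) = 1469/6 (J(Y) = (⅙)*1469 = 1469/6)
v = -181 (v = 319 - 500 = -181)
x(j) = -181
J(-634)/3261718 + x(-985)/1228602 = (1469/6)/3261718 - 181/1228602 = (1469/6)*(1/3261718) - 181*1/1228602 = 1469/19570308 - 181/1228602 = -96522745/1335784419412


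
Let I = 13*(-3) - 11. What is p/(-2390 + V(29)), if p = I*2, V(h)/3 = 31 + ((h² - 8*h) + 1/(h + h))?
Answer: 5800/27257 ≈ 0.21279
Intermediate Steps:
I = -50 (I = -39 - 11 = -50)
V(h) = 93 - 24*h + 3*h² + 3/(2*h) (V(h) = 3*(31 + ((h² - 8*h) + 1/(h + h))) = 3*(31 + ((h² - 8*h) + 1/(2*h))) = 3*(31 + (h² + 1/(2*h) - 8*h)) = 3*(31 + h² + 1/(2*h) - 8*h) = 93 - 24*h + 3*h² + 3/(2*h))
p = -100 (p = -50*2 = -100)
p/(-2390 + V(29)) = -100/(-2390 + (93 - 24*29 + 3*29² + (3/2)/29)) = -100/(-2390 + (93 - 696 + 3*841 + (3/2)*(1/29))) = -100/(-2390 + (93 - 696 + 2523 + 3/58)) = -100/(-2390 + 111363/58) = -100/(-27257/58) = -100*(-58/27257) = 5800/27257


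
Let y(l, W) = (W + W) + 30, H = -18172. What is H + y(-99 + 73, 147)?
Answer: -17848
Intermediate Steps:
y(l, W) = 30 + 2*W (y(l, W) = 2*W + 30 = 30 + 2*W)
H + y(-99 + 73, 147) = -18172 + (30 + 2*147) = -18172 + (30 + 294) = -18172 + 324 = -17848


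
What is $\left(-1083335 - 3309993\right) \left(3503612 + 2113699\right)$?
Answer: $-24678689701008$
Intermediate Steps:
$\left(-1083335 - 3309993\right) \left(3503612 + 2113699\right) = \left(-1083335 - 3309993\right) 5617311 = \left(-4393328\right) 5617311 = -24678689701008$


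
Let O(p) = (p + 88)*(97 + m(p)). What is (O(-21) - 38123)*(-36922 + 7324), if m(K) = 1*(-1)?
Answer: 937990218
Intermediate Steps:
m(K) = -1
O(p) = 8448 + 96*p (O(p) = (p + 88)*(97 - 1) = (88 + p)*96 = 8448 + 96*p)
(O(-21) - 38123)*(-36922 + 7324) = ((8448 + 96*(-21)) - 38123)*(-36922 + 7324) = ((8448 - 2016) - 38123)*(-29598) = (6432 - 38123)*(-29598) = -31691*(-29598) = 937990218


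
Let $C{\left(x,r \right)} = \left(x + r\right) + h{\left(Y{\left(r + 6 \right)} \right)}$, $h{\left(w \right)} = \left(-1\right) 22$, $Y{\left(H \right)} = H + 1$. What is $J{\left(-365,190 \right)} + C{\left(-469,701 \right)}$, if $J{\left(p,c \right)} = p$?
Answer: $-155$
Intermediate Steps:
$Y{\left(H \right)} = 1 + H$
$h{\left(w \right)} = -22$
$C{\left(x,r \right)} = -22 + r + x$ ($C{\left(x,r \right)} = \left(x + r\right) - 22 = \left(r + x\right) - 22 = -22 + r + x$)
$J{\left(-365,190 \right)} + C{\left(-469,701 \right)} = -365 - -210 = -365 + 210 = -155$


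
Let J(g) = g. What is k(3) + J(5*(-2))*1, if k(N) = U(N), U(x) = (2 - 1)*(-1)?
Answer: -11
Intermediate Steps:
U(x) = -1 (U(x) = 1*(-1) = -1)
k(N) = -1
k(3) + J(5*(-2))*1 = -1 + (5*(-2))*1 = -1 - 10*1 = -1 - 10 = -11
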